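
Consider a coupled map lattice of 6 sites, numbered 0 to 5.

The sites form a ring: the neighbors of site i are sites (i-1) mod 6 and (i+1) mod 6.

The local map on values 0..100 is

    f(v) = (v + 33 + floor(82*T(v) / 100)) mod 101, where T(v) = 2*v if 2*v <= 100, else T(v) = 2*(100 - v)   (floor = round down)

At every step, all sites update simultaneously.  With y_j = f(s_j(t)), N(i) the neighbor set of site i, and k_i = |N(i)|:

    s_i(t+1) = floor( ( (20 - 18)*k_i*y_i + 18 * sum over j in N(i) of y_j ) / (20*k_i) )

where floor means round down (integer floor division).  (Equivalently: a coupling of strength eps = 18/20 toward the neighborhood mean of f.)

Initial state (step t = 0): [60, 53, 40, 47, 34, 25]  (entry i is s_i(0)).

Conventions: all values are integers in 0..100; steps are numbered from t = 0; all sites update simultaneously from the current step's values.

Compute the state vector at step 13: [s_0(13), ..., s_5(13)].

Answer: [58, 58, 58, 58, 58, 58]

Derivation:
t=0: [60, 53, 40, 47, 34, 25]
t=1: [78, 48, 56, 31, 71, 45]
t=2: [53, 53, 37, 50, 33, 48]
t=3: [60, 47, 59, 28, 56, 42]
t=4: [49, 57, 33, 53, 27, 56]
t=5: [59, 41, 56, 16, 55, 34]
t=6: [33, 57, 57, 61, 49, 55]
t=7: [55, 41, 57, 59, 58, 42]
t=8: [42, 57, 50, 58, 50, 57]
t=9: [57, 53, 59, 63, 59, 53]
t=10: [61, 58, 58, 57, 58, 58]
t=11: [57, 57, 58, 58, 58, 57]
t=12: [59, 58, 58, 58, 58, 58]
t=13: [58, 58, 58, 58, 58, 58]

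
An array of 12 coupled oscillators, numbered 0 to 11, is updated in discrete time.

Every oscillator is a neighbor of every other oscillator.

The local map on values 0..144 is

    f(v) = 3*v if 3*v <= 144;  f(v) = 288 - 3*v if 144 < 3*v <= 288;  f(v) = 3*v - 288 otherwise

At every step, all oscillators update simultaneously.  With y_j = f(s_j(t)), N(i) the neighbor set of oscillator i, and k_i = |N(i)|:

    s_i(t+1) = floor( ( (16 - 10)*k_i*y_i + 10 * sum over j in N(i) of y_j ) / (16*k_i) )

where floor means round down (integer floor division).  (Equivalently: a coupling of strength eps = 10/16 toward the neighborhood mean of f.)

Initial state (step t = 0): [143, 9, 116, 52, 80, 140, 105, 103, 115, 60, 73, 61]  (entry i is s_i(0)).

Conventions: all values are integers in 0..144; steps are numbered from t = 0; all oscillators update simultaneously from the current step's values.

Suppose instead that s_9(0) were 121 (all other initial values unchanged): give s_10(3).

Answer: s_10(3) = 88
Key observation: This trace re-runs the system from the modified initial state.

Derivation:
t=0: [143, 9, 116, 52, 80, 140, 105, 103, 115, 121, 73, 61]
t=1: [95, 59, 69, 92, 66, 92, 59, 57, 68, 74, 72, 84]
t=2: [46, 80, 70, 48, 73, 48, 80, 82, 71, 66, 68, 56]
t=3: [105, 76, 86, 107, 83, 107, 76, 74, 85, 90, 88, 99]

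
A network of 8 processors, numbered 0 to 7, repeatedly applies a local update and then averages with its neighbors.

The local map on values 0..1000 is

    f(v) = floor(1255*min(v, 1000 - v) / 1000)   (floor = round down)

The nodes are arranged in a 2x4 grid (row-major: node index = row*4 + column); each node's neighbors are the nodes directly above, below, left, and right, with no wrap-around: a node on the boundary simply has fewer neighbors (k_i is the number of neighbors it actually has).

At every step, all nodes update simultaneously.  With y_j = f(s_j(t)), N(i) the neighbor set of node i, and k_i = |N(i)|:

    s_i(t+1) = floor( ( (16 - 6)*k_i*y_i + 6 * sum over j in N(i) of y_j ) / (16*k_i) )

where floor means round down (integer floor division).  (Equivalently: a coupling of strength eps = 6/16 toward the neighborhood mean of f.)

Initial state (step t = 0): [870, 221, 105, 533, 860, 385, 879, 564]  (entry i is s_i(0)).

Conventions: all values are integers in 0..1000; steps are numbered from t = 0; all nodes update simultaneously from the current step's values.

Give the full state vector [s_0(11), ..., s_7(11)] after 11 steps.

Answer: [611, 603, 559, 530, 612, 594, 547, 522]

Derivation:
t=0: [870, 221, 105, 533, 860, 385, 879, 564]
t=1: [186, 270, 208, 493, 230, 377, 239, 480]
t=2: [263, 332, 320, 548, 312, 411, 353, 548]
t=3: [357, 415, 428, 535, 402, 478, 462, 543]
t=4: [472, 523, 545, 572, 511, 574, 575, 576]
t=5: [597, 585, 565, 542, 594, 551, 537, 533]
t=6: [508, 526, 550, 570, 518, 553, 574, 582]
t=7: [610, 588, 560, 540, 598, 566, 539, 528]
t=8: [497, 521, 554, 575, 508, 539, 572, 586]
t=9: [617, 595, 558, 535, 610, 580, 542, 525]
t=10: [486, 512, 554, 580, 494, 525, 568, 589]
t=11: [611, 603, 559, 530, 612, 594, 547, 522]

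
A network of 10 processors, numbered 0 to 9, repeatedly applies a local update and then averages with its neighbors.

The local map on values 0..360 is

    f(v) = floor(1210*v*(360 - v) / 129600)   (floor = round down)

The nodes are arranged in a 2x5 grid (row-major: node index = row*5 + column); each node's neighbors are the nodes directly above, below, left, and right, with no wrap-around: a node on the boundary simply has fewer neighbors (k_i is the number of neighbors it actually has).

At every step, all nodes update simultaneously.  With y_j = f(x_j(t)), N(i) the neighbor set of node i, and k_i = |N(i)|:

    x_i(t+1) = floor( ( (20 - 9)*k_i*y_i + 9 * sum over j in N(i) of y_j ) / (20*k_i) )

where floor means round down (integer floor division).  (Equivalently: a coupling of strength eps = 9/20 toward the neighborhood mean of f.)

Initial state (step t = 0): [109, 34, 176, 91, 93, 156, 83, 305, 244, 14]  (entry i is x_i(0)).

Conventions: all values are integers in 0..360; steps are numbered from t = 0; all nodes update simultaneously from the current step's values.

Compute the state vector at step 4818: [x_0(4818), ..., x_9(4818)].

Answer: [301, 301, 301, 301, 301, 301, 301, 301, 301, 301]
Key observation: The state at step 6, [301, 301, 301, 301, 301, 301, 301, 301, 301, 301], reappears at step 10: the system is in a cycle of period 4 from step 6 on.  Therefore the state at step 4818 equals the state at step 6 + ((4818 - 6) mod 4) = 6, which is [301, 301, 301, 301, 301, 301, 301, 301, 301, 301].

Derivation:
t=0: [109, 34, 176, 91, 93, 156, 83, 305, 244, 14]
t=1: [230, 172, 239, 244, 188, 268, 201, 202, 209, 136]
t=2: [272, 292, 277, 274, 288, 256, 288, 292, 288, 290]
t=3: [220, 196, 206, 211, 198, 230, 198, 191, 195, 190]
t=4: [288, 297, 296, 295, 298, 285, 296, 299, 299, 300]
t=5: [190, 177, 175, 176, 172, 192, 178, 171, 171, 169]
t=6: [301, 301, 301, 301, 301, 301, 301, 301, 301, 301]
t=7: [165, 165, 165, 165, 165, 165, 165, 165, 165, 165]
t=8: [300, 300, 300, 300, 300, 300, 300, 300, 300, 300]
t=9: [168, 168, 168, 168, 168, 168, 168, 168, 168, 168]
t=10: [301, 301, 301, 301, 301, 301, 301, 301, 301, 301]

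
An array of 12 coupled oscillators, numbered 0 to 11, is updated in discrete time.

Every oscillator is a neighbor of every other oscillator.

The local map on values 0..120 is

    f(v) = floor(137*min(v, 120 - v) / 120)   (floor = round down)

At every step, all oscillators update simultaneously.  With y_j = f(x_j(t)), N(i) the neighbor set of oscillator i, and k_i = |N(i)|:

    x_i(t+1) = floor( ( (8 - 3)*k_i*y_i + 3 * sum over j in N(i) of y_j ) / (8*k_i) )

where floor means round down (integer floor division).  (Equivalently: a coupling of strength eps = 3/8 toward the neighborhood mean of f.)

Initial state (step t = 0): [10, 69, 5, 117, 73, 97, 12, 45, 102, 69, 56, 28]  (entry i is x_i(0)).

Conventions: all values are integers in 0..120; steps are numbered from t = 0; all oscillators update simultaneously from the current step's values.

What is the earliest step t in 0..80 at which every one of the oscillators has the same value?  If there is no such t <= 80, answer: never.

Answer: never
Key observation: The state at step 10 reappears at step 12 — the system is in a cycle of period 2 from step 10 on.  No step 0..12 is synchronized, and the cycle repeats forever, so no step up to 80 (or ever) has all oscillators equal.

Derivation:
t=0: [10, 69, 5, 117, 73, 97, 12, 45, 102, 69, 56, 28]  (not all equal)
t=1: [19, 47, 16, 15, 44, 28, 21, 43, 25, 47, 50, 31]  (not all equal)
t=2: [27, 46, 25, 24, 44, 33, 28, 43, 31, 46, 48, 35]  (not all equal)
t=3: [34, 47, 33, 32, 46, 38, 34, 45, 37, 47, 48, 39]  (not all equal)
t=4: [40, 49, 40, 39, 49, 43, 40, 48, 43, 49, 50, 44]  (not all equal)
t=5: [47, 53, 47, 46, 53, 49, 47, 52, 49, 53, 54, 50]  (not all equal)
t=6: [54, 58, 54, 53, 58, 55, 54, 57, 55, 58, 59, 56]  (not all equal)
t=7: [61, 64, 61, 61, 64, 62, 61, 64, 62, 64, 65, 63]  (not all equal)
t=8: [66, 63, 66, 66, 63, 65, 66, 63, 65, 63, 63, 64]  (not all equal)
t=9: [61, 64, 61, 61, 64, 62, 61, 64, 62, 64, 64, 63]  (not all equal)
t=10: [66, 63, 66, 66, 63, 65, 66, 63, 65, 63, 63, 65]  (not all equal)
t=11: [61, 64, 61, 61, 64, 62, 61, 64, 62, 64, 64, 62]  (not all equal)
t=12: [66, 63, 66, 66, 63, 65, 66, 63, 65, 63, 63, 65]  (not all equal)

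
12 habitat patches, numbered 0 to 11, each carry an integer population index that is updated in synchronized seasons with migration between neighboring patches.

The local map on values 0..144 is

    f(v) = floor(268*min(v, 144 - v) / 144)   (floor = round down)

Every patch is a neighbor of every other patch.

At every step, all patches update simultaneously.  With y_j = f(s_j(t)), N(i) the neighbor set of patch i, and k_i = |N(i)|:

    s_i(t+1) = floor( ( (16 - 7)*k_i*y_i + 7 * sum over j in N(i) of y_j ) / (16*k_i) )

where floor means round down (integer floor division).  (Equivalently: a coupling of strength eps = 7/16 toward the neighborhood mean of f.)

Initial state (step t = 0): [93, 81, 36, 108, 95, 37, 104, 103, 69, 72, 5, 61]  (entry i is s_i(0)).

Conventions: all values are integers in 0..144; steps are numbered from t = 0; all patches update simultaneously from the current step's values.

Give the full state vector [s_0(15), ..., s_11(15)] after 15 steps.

Answer: [55, 61, 57, 57, 55, 57, 60, 58, 54, 54, 60, 61]

Derivation:
t=0: [93, 81, 36, 108, 95, 37, 104, 103, 69, 72, 5, 61]
t=1: [90, 102, 76, 76, 88, 76, 79, 81, 108, 111, 45, 100]
t=2: [99, 88, 113, 113, 101, 113, 110, 108, 82, 79, 90, 89]
t=3: [83, 94, 69, 69, 81, 69, 72, 74, 100, 102, 92, 93]
t=4: [111, 101, 119, 119, 113, 119, 122, 120, 94, 93, 102, 101]
t=5: [62, 72, 54, 54, 60, 54, 51, 53, 79, 79, 71, 72]
t=6: [114, 124, 106, 106, 112, 106, 103, 105, 116, 116, 123, 124]
t=7: [56, 46, 63, 63, 58, 63, 67, 65, 54, 54, 47, 46]
t=8: [104, 94, 111, 111, 106, 111, 115, 112, 102, 102, 95, 94]
t=9: [73, 83, 66, 66, 71, 66, 62, 65, 75, 75, 82, 83]
t=10: [127, 117, 121, 121, 127, 121, 118, 120, 125, 125, 118, 117]
t=11: [36, 45, 41, 41, 36, 41, 44, 42, 38, 38, 44, 45]
t=12: [71, 79, 75, 75, 71, 75, 78, 76, 72, 72, 78, 79]
t=13: [129, 123, 127, 127, 129, 127, 124, 126, 130, 130, 124, 123]
t=14: [29, 35, 31, 31, 29, 31, 34, 32, 28, 28, 34, 35]
t=15: [55, 61, 57, 57, 55, 57, 60, 58, 54, 54, 60, 61]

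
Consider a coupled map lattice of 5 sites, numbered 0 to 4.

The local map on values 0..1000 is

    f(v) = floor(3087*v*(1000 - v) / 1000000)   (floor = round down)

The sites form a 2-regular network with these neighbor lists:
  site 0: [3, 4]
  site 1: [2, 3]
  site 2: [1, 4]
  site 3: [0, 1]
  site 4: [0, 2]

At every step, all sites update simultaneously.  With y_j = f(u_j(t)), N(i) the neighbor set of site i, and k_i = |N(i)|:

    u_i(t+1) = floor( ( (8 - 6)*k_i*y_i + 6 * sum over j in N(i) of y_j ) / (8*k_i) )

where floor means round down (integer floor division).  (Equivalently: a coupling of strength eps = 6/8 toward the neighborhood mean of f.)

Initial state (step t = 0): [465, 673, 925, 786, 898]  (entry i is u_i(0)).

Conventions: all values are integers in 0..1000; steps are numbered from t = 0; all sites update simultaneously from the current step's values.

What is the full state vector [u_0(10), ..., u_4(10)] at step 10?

Answer: [754, 754, 754, 754, 754]

Derivation:
t=0: [465, 673, 925, 786, 898]
t=1: [492, 444, 413, 672, 438]
t=2: [732, 726, 757, 744, 759]
t=3: [582, 586, 583, 603, 580]
t=4: [746, 745, 749, 746, 750]
t=5: [581, 583, 581, 584, 581]
t=6: [750, 750, 750, 750, 751]
t=7: [577, 578, 577, 578, 577]
t=8: [752, 752, 752, 752, 753]
t=9: [574, 575, 574, 575, 574]
t=10: [754, 754, 754, 754, 754]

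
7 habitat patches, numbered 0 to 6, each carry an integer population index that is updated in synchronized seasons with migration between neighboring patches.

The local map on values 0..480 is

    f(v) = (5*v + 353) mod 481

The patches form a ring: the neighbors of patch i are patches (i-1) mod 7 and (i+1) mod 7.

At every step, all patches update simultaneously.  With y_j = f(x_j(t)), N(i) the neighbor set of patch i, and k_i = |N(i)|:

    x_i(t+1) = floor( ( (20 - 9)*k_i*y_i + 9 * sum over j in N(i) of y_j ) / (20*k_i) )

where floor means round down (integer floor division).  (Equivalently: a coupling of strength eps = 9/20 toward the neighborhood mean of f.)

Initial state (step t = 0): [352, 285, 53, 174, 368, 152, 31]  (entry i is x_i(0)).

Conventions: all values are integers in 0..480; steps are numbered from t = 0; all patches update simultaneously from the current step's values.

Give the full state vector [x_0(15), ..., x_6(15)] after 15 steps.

Simulating step by step:
t=0: [352, 285, 53, 174, 368, 152, 31]
t=1: [185, 257, 209, 234, 240, 149, 91]
t=2: [291, 276, 301, 166, 109, 173, 281]
t=3: [336, 335, 343, 308, 336, 305, 312]
t=4: [189, 114, 203, 304, 259, 369, 380]
t=5: [358, 410, 419, 373, 271, 270, 318]
t=6: [232, 322, 197, 231, 270, 206, 118]
t=7: [151, 121, 230, 178, 252, 394, 364]
t=8: [243, 308, 203, 206, 246, 313, 259]
t=9: [216, 366, 419, 354, 278, 338, 247]
t=10: [349, 258, 126, 186, 236, 165, 212]
t=11: [242, 153, 128, 201, 170, 240, 335]
t=12: [124, 119, 141, 279, 246, 138, 108]
t=13: [203, 280, 226, 220, 163, 168, 247]
t=14: [325, 270, 94, 60, 167, 206, 223]
t=15: [93, 232, 285, 222, 257, 288, 120]

Answer: [93, 232, 285, 222, 257, 288, 120]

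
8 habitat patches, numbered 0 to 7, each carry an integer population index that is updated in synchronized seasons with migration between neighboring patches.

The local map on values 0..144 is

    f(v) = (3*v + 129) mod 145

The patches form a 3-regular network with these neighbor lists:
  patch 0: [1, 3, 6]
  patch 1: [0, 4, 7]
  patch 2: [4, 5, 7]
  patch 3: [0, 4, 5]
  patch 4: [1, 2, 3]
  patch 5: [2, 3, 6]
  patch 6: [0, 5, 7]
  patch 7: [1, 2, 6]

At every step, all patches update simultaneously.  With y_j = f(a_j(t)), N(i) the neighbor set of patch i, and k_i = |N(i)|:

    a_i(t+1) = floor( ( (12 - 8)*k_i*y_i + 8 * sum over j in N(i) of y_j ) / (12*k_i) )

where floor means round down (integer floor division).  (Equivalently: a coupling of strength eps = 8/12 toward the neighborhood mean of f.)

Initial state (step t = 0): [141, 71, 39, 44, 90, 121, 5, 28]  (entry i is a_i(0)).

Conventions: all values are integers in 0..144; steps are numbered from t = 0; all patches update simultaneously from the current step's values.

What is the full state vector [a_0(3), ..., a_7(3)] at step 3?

Answer: [59, 61, 37, 55, 41, 39, 44, 30]

Derivation:
t=0: [141, 71, 39, 44, 90, 121, 5, 28]
t=1: [108, 82, 85, 101, 96, 99, 101, 88]
t=2: [88, 83, 112, 109, 113, 129, 104, 105]
t=3: [59, 61, 37, 55, 41, 39, 44, 30]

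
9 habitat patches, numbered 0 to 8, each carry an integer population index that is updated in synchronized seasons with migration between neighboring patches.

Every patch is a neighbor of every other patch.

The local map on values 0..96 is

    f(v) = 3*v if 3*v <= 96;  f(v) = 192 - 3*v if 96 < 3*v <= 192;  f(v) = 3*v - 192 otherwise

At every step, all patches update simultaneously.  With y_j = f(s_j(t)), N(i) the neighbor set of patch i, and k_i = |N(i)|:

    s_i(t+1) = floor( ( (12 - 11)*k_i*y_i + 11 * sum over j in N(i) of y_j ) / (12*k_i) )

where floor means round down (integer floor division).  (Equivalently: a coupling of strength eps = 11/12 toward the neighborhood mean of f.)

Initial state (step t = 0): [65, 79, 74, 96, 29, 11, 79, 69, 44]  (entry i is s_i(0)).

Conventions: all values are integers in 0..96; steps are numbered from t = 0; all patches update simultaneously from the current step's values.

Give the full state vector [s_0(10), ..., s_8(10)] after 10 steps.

Answer: [87, 87, 87, 87, 87, 87, 87, 87, 87]

Derivation:
t=0: [65, 79, 74, 96, 29, 11, 79, 69, 44]
t=1: [47, 46, 46, 44, 44, 46, 46, 46, 45]
t=2: [55, 55, 55, 55, 55, 55, 55, 55, 55]
t=3: [27, 27, 27, 27, 27, 27, 27, 27, 27]
t=4: [81, 81, 81, 81, 81, 81, 81, 81, 81]
t=5: [51, 51, 51, 51, 51, 51, 51, 51, 51]
t=6: [39, 39, 39, 39, 39, 39, 39, 39, 39]
t=7: [75, 75, 75, 75, 75, 75, 75, 75, 75]
t=8: [33, 33, 33, 33, 33, 33, 33, 33, 33]
t=9: [93, 93, 93, 93, 93, 93, 93, 93, 93]
t=10: [87, 87, 87, 87, 87, 87, 87, 87, 87]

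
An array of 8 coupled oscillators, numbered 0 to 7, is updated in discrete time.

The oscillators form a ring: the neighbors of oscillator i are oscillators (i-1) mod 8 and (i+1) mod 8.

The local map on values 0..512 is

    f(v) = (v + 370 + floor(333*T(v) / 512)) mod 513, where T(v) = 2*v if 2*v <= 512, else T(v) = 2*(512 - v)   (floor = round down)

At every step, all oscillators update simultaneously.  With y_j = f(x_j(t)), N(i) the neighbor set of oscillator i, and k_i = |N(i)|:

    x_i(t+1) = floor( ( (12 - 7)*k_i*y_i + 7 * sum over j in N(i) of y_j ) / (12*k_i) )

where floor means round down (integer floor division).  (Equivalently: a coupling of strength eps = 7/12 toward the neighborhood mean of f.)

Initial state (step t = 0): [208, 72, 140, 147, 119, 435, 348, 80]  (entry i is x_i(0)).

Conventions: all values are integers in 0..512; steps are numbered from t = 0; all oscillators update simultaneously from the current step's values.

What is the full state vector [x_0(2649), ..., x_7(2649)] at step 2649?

Answer: [402, 402, 402, 402, 402, 402, 402, 402]
Key observation: The state at step 6, [402, 402, 402, 402, 402, 402, 402, 402], reappears at step 7: the system is in a cycle of period 1 from step 6 on.  Therefore the state at step 2649 equals the state at step 6 + ((2649 - 6) mod 1) = 6, which is [402, 402, 402, 402, 402, 402, 402, 402].

Derivation:
t=0: [208, 72, 140, 147, 119, 435, 348, 80]
t=1: [157, 159, 137, 171, 225, 323, 300, 236]
t=2: [271, 206, 209, 263, 352, 412, 420, 355]
t=3: [401, 364, 365, 404, 419, 403, 402, 417]
t=4: [403, 409, 409, 403, 398, 399, 400, 399]
t=5: [400, 399, 399, 401, 402, 402, 402, 401]
t=6: [402, 402, 402, 402, 402, 402, 402, 402]
t=7: [402, 402, 402, 402, 402, 402, 402, 402]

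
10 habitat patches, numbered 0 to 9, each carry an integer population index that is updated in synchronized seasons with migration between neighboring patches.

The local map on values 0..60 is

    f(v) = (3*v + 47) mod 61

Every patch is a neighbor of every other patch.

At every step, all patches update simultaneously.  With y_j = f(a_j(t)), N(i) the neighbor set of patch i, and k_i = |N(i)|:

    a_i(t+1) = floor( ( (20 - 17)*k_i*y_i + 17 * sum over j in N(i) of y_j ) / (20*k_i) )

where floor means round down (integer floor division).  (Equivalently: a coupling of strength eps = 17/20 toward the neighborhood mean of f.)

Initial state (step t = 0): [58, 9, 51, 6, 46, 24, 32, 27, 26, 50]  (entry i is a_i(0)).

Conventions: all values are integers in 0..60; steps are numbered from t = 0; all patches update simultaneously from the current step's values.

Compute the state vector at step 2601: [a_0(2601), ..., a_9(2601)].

Simulating step by step:
t=0: [58, 9, 51, 6, 46, 24, 32, 27, 26, 50]
t=1: [18, 17, 17, 16, 16, 19, 17, 16, 16, 17]
t=2: [36, 36, 36, 36, 36, 37, 36, 36, 36, 36]
t=3: [33, 33, 33, 33, 33, 33, 33, 33, 33, 33]
t=4: [24, 24, 24, 24, 24, 24, 24, 24, 24, 24]
t=5: [58, 58, 58, 58, 58, 58, 58, 58, 58, 58]
t=6: [38, 38, 38, 38, 38, 38, 38, 38, 38, 38]
t=7: [39, 39, 39, 39, 39, 39, 39, 39, 39, 39]
t=8: [42, 42, 42, 42, 42, 42, 42, 42, 42, 42]
t=9: [51, 51, 51, 51, 51, 51, 51, 51, 51, 51]
t=10: [17, 17, 17, 17, 17, 17, 17, 17, 17, 17]
t=11: [37, 37, 37, 37, 37, 37, 37, 37, 37, 37]
t=12: [36, 36, 36, 36, 36, 36, 36, 36, 36, 36]
t=13: [33, 33, 33, 33, 33, 33, 33, 33, 33, 33]

Answer: [37, 37, 37, 37, 37, 37, 37, 37, 37, 37]
Key observation: The state at step 3, [33, 33, 33, 33, 33, 33, 33, 33, 33, 33], reappears at step 13: the system is in a cycle of period 10 from step 3 on.  Therefore the state at step 2601 equals the state at step 3 + ((2601 - 3) mod 10) = 11, which is [37, 37, 37, 37, 37, 37, 37, 37, 37, 37].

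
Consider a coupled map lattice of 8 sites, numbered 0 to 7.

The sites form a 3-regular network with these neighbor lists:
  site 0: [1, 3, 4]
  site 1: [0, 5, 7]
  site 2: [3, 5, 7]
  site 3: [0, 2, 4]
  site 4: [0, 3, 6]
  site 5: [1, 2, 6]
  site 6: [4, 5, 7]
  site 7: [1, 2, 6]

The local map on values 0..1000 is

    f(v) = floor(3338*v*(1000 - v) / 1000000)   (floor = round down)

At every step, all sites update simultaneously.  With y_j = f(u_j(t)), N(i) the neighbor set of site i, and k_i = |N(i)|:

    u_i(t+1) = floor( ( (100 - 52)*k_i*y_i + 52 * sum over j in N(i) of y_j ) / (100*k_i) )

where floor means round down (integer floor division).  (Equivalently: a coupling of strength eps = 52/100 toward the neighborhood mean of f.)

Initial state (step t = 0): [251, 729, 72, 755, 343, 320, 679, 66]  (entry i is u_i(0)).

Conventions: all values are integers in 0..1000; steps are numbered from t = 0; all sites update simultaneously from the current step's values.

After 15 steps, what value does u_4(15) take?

Answer: u_4(15) = 468

Derivation:
t=0: [251, 729, 72, 755, 343, 320, 679, 66]
t=1: [652, 586, 375, 573, 702, 627, 640, 377]
t=2: [766, 790, 787, 779, 740, 783, 761, 784]
t=3: [593, 565, 564, 587, 616, 570, 598, 569]
t=4: [805, 816, 817, 806, 797, 815, 805, 815]
t=5: [521, 505, 504, 520, 530, 505, 519, 505]
t=6: [832, 833, 833, 832, 832, 833, 833, 833]
t=7: [465, 464, 464, 465, 465, 464, 464, 464]
t=8: [830, 830, 830, 830, 830, 830, 830, 830]
t=9: [470, 470, 470, 470, 470, 470, 470, 470]
t=10: [831, 831, 831, 831, 831, 831, 831, 831]
t=11: [468, 468, 468, 468, 468, 468, 468, 468]
t=12: [831, 831, 831, 831, 831, 831, 831, 831]
t=13: [468, 468, 468, 468, 468, 468, 468, 468]
t=14: [831, 831, 831, 831, 831, 831, 831, 831]
t=15: [468, 468, 468, 468, 468, 468, 468, 468]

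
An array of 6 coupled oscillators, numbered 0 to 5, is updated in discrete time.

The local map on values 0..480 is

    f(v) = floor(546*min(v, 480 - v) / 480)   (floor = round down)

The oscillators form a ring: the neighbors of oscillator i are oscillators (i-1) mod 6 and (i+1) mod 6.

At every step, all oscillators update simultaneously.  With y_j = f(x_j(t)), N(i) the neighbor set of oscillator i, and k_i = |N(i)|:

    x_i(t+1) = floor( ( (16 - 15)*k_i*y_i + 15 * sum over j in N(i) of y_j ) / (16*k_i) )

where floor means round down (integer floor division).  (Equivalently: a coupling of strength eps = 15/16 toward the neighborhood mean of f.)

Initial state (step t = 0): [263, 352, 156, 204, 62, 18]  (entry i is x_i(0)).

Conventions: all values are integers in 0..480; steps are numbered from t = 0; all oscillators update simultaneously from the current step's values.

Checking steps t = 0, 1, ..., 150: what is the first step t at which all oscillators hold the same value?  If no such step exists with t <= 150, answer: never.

Simulating step by step:
t=0: [263, 352, 156, 204, 62, 18]  (not all equal)
t=1: [92, 207, 187, 130, 122, 149]  (not all equal)
t=2: [195, 162, 192, 173, 156, 124]  (not all equal)
t=3: [166, 217, 191, 197, 169, 195]  (not all equal)
t=4: [230, 205, 233, 205, 220, 191]  (not all equal)
t=5: [227, 261, 235, 255, 226, 253]  (not all equal)
t=6: [253, 261, 252, 261, 256, 257]  (not all equal)
t=7: [251, 257, 249, 256, 251, 255]  (not all equal)
t=8: [254, 260, 254, 260, 254, 259]  (not all equal)
t=9: [250, 256, 250, 256, 250, 256]  (not all equal)
t=10: [254, 260, 254, 260, 254, 260]  (not all equal)
t=11: [250, 256, 250, 256, 250, 256]  (not all equal)

Answer: never
Key observation: The state at step 9 reappears at step 11 — the system is in a cycle of period 2 from step 9 on.  No step 0..11 is synchronized, and the cycle repeats forever, so no step up to 150 (or ever) has all oscillators equal.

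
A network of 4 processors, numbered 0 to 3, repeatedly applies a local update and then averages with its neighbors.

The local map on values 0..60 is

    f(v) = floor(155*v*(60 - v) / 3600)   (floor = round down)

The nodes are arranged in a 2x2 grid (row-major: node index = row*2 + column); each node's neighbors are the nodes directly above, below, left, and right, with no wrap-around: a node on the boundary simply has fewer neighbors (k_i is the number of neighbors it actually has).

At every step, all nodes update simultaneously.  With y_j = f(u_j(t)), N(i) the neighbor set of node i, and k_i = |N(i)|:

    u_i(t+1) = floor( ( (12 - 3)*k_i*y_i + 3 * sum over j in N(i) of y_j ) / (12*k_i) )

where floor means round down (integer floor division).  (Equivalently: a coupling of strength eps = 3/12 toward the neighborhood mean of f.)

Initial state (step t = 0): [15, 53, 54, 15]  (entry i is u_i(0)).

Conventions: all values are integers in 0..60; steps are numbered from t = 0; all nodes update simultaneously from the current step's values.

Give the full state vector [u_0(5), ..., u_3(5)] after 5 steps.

Answer: [37, 37, 37, 37]

Derivation:
t=0: [15, 53, 54, 15]
t=1: [25, 18, 17, 25]
t=2: [35, 33, 32, 35]
t=3: [37, 37, 37, 37]
t=4: [36, 36, 36, 36]
t=5: [37, 37, 37, 37]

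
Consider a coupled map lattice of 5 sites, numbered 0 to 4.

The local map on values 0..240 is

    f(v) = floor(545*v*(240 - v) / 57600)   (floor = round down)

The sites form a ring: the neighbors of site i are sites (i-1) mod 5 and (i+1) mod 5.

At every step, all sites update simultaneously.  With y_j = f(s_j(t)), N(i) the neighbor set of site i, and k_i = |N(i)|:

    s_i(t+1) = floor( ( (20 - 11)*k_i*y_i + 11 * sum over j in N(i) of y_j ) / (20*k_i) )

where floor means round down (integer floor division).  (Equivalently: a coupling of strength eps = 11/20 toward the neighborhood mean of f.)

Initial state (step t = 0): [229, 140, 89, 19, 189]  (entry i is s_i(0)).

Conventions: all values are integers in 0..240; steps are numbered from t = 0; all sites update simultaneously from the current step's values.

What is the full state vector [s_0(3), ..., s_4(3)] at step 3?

Simulating step by step:
t=0: [229, 140, 89, 19, 189]
t=1: [71, 100, 104, 77, 58]
t=2: [114, 127, 128, 116, 108]
t=3: [134, 135, 135, 135, 134]

Answer: [134, 135, 135, 135, 134]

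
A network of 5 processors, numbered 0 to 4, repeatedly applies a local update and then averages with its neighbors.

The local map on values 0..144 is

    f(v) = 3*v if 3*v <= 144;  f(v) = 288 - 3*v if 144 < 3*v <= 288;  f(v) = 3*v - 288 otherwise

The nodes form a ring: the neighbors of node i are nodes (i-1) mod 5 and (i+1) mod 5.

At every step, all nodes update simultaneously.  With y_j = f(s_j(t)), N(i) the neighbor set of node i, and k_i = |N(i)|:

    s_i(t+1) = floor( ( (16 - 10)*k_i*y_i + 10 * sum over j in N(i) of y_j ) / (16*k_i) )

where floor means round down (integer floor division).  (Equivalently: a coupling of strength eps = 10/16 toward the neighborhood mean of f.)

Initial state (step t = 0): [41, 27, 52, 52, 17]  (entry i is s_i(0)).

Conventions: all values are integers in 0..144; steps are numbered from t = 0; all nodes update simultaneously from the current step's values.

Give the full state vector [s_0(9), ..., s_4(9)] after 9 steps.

Answer: [45, 27, 45, 57, 54]

Derivation:
t=0: [41, 27, 52, 52, 17]
t=1: [87, 110, 116, 106, 98]
t=2: [25, 42, 45, 31, 20]
t=3: [86, 112, 119, 95, 75]
t=4: [45, 48, 41, 42, 33]
t=5: [126, 134, 130, 116, 118]
t=6: [90, 102, 92, 75, 71]
t=7: [35, 16, 29, 50, 53]
t=8: [94, 78, 90, 119, 124]
t=9: [45, 27, 45, 57, 54]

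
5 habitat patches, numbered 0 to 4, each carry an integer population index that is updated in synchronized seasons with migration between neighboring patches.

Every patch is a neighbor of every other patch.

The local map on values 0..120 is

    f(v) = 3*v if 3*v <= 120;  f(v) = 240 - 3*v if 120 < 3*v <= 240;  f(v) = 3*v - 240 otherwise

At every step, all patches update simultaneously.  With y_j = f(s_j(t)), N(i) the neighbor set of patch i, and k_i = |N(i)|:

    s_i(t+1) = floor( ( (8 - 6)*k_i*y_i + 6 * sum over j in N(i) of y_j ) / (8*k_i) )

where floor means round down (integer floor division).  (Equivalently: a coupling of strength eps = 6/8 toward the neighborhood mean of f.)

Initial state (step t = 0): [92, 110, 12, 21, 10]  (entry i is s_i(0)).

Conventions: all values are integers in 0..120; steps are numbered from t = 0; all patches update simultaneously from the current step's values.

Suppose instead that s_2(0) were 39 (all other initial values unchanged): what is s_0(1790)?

Answer: s_0(1790) = 66
Key observation: The state at step 4, [114, 114, 114, 114, 114], reappears at step 8: the system is in a cycle of period 4 from step 4 on.  Therefore the state at step 1790 equals the state at step 4 + ((1790 - 4) mod 4) = 6, which is [66, 66, 66, 66, 66].

Derivation:
t=0: [92, 110, 39, 21, 10]
t=1: [65, 68, 70, 66, 64]
t=2: [40, 39, 39, 40, 40]
t=3: [118, 118, 118, 118, 118]
t=4: [114, 114, 114, 114, 114]
t=5: [102, 102, 102, 102, 102]
t=6: [66, 66, 66, 66, 66]
t=7: [42, 42, 42, 42, 42]
t=8: [114, 114, 114, 114, 114]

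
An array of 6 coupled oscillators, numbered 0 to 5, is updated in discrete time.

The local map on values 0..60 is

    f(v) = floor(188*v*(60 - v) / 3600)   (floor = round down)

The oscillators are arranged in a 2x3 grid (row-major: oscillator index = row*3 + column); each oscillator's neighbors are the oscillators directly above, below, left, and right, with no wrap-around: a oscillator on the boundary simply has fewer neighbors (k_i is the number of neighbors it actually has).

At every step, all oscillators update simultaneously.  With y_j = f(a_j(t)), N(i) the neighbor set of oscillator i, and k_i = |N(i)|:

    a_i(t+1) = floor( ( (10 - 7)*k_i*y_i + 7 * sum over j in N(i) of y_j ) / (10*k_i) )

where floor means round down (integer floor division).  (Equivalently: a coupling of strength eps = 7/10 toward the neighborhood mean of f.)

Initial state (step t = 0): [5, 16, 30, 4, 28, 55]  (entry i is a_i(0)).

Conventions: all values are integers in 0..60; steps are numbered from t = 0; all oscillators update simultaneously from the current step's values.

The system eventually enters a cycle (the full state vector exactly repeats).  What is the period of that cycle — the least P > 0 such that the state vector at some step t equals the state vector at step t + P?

Simulating step by step:
t=0: [5, 16, 30, 4, 28, 55]
t=1: [20, 35, 31, 24, 28, 36]
t=2: [43, 44, 45, 43, 45, 45]
t=3: [37, 36, 35, 36, 35, 35]
t=4: [44, 44, 45, 44, 45, 45]
t=5: [36, 35, 35, 35, 35, 35]
t=6: [45, 45, 45, 45, 45, 45]
t=7: [35, 35, 35, 35, 35, 35]
t=8: [45, 45, 45, 45, 45, 45]

Answer: 2
Key observation: The state at step 6, [45, 45, 45, 45, 45, 45], reappears at step 8 — and no state repeats earlier — so the cycle the system enters has period 2.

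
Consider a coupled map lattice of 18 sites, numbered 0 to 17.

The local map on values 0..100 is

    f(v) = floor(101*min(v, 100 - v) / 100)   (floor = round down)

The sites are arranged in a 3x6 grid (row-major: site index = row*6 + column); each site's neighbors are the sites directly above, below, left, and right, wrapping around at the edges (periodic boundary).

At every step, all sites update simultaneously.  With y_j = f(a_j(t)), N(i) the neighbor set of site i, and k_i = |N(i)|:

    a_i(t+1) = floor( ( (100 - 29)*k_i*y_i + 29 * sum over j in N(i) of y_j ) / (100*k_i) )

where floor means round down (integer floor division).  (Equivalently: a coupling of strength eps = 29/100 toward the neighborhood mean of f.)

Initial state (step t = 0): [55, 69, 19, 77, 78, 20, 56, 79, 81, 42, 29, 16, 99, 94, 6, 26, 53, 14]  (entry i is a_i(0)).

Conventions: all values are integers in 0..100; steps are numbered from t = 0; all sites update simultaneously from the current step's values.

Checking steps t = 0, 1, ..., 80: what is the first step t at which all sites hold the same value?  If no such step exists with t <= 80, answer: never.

Simulating step by step:
t=0: [55, 69, 19, 77, 78, 20, 56, 79, 81, 42, 29, 16, 99, 94, 6, 26, 53, 14]  (not all equal)
t=1: [38, 28, 19, 24, 24, 21, 37, 22, 19, 36, 29, 19, 8, 8, 9, 27, 39, 16]  (not all equal)
t=2: [33, 26, 19, 24, 25, 21, 32, 22, 19, 32, 29, 20, 12, 10, 11, 27, 34, 17]  (not all equal)
t=3: [30, 24, 19, 24, 25, 21, 29, 21, 19, 29, 28, 21, 15, 12, 13, 26, 31, 18]  (not all equal)
t=4: [27, 22, 19, 24, 25, 21, 26, 21, 19, 27, 27, 21, 17, 13, 14, 25, 29, 19]  (not all equal)
t=5: [25, 21, 19, 24, 25, 21, 24, 20, 19, 26, 26, 21, 18, 14, 15, 24, 27, 19]  (not all equal)
t=6: [23, 20, 19, 23, 24, 21, 23, 19, 19, 25, 25, 21, 18, 15, 16, 23, 25, 19]  (not all equal)
t=7: [22, 19, 19, 22, 23, 21, 22, 19, 19, 24, 24, 21, 18, 15, 16, 22, 24, 19]  (not all equal)
t=8: [21, 18, 19, 22, 22, 21, 21, 18, 19, 23, 23, 21, 18, 15, 16, 21, 23, 19]  (not all equal)
t=9: [20, 18, 18, 21, 22, 20, 20, 18, 19, 22, 22, 21, 18, 15, 16, 21, 22, 19]  (not all equal)
t=10: [19, 17, 18, 20, 21, 20, 19, 18, 18, 21, 21, 20, 18, 15, 16, 20, 21, 19]  (not all equal)
t=11: [18, 17, 17, 20, 20, 19, 18, 17, 18, 20, 20, 19, 18, 15, 16, 19, 20, 19]  (not all equal)
t=12: [18, 16, 17, 19, 19, 19, 18, 17, 17, 19, 19, 19, 17, 15, 16, 19, 19, 19]  (not all equal)
t=13: [17, 16, 17, 18, 19, 18, 17, 16, 17, 18, 19, 18, 17, 15, 16, 18, 19, 18]  (not all equal)
t=14: [17, 16, 16, 18, 18, 18, 17, 16, 16, 18, 18, 18, 16, 15, 16, 17, 18, 18]  (not all equal)
t=15: [16, 16, 16, 17, 18, 17, 16, 16, 16, 17, 18, 17, 16, 15, 16, 17, 17, 17]  (not all equal)
t=16: [16, 15, 16, 17, 17, 17, 16, 15, 16, 17, 17, 17, 16, 15, 16, 16, 17, 16]  (not all equal)
t=17: [16, 15, 16, 16, 17, 16, 16, 15, 16, 16, 17, 16, 15, 15, 15, 16, 16, 16]  (not all equal)
t=18: [15, 15, 15, 16, 16, 16, 15, 15, 15, 16, 16, 16, 15, 15, 15, 15, 16, 15]  (not all equal)
t=19: [15, 15, 15, 15, 16, 15, 15, 15, 15, 15, 16, 15, 15, 15, 15, 15, 15, 15]  (not all equal)
t=20: [15, 15, 15, 15, 15, 15, 15, 15, 15, 15, 15, 15, 15, 15, 15, 15, 15, 15]  (all equal)

Answer: 20
Key observation: Synchronization is absorbing here: once all sites are equal they stay equal, and step 20 is the first all-equal step.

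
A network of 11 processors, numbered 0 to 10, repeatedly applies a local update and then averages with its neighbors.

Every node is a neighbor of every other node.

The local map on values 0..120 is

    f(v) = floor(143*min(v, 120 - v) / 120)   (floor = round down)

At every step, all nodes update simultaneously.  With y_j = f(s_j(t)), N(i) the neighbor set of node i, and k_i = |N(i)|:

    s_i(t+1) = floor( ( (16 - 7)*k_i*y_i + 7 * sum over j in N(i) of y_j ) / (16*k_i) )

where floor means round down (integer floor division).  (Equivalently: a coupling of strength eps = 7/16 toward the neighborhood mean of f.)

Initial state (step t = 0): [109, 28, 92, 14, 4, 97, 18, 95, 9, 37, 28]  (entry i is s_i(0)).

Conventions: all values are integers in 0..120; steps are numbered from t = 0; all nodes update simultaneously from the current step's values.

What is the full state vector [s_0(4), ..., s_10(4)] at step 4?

Answer: [35, 37, 37, 35, 34, 37, 35, 37, 35, 38, 37]

Derivation:
t=0: [109, 28, 92, 14, 4, 97, 18, 95, 9, 37, 28]
t=1: [18, 28, 28, 19, 13, 25, 22, 26, 16, 34, 28]
t=2: [24, 30, 30, 24, 20, 28, 26, 28, 23, 33, 30]
t=3: [29, 33, 33, 29, 27, 32, 30, 32, 29, 35, 33]
t=4: [35, 37, 37, 35, 34, 37, 35, 37, 35, 38, 37]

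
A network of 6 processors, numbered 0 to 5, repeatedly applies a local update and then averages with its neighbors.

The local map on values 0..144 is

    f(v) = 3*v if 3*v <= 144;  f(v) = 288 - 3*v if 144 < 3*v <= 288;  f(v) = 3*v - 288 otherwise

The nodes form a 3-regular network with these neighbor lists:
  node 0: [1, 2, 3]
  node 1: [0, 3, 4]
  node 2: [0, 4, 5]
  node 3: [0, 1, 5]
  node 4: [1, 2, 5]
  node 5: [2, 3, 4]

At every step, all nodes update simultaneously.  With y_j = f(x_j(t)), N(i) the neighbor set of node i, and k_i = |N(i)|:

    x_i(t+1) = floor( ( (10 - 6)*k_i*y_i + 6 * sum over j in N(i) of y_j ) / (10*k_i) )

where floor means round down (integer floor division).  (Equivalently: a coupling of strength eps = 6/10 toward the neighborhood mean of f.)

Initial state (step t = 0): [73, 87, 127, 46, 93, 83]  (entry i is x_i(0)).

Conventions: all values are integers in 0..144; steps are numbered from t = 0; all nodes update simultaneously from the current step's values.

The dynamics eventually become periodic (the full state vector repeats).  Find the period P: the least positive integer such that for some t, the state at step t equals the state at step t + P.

Answer: 4
Key observation: The state at step 12, [54, 54, 54, 54, 54, 54], reappears at step 16 — and no state repeats earlier — so the cycle the system enters has period 4.

Derivation:
t=0: [73, 87, 127, 46, 93, 83]
t=1: [79, 54, 60, 82, 35, 63]
t=2: [75, 90, 94, 72, 108, 90]
t=3: [44, 41, 25, 48, 22, 30]
t=4: [121, 117, 87, 126, 84, 93]
t=5: [66, 65, 34, 65, 34, 34]
t=6: [93, 94, 99, 94, 100, 100]
t=7: [7, 7, 10, 7, 10, 10]
t=8: [22, 22, 28, 22, 28, 28]
t=9: [69, 69, 80, 69, 80, 80]
t=10: [74, 74, 54, 74, 54, 54]
t=11: [78, 78, 114, 78, 114, 114]
t=12: [54, 54, 54, 54, 54, 54]
t=13: [126, 126, 126, 126, 126, 126]
t=14: [90, 90, 90, 90, 90, 90]
t=15: [18, 18, 18, 18, 18, 18]
t=16: [54, 54, 54, 54, 54, 54]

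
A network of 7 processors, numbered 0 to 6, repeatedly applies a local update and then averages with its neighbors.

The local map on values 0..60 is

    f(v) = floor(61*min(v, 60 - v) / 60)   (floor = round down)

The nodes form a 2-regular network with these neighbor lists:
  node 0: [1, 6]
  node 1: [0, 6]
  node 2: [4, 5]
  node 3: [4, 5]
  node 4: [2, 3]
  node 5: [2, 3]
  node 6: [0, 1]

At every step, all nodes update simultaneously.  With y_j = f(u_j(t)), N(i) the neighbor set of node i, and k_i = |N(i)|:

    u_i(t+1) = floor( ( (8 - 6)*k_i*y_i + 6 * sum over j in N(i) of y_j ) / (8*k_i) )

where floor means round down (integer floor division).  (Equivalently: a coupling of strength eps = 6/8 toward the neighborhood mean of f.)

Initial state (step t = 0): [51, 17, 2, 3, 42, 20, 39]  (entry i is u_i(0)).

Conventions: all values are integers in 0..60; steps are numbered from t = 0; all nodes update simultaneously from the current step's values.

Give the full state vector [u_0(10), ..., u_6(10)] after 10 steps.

Simulating step by step:
t=0: [51, 17, 2, 3, 42, 20, 39]
t=1: [16, 15, 14, 15, 6, 6, 15]
t=2: [15, 15, 8, 8, 12, 12, 15]
t=3: [15, 15, 11, 11, 9, 9, 15]
t=4: [15, 15, 9, 9, 10, 10, 15]
t=5: [15, 15, 9, 9, 9, 9, 15]
t=6: [15, 15, 9, 9, 9, 9, 15]
t=7: [15, 15, 9, 9, 9, 9, 15]
t=8: [15, 15, 9, 9, 9, 9, 15]
t=9: [15, 15, 9, 9, 9, 9, 15]
t=10: [15, 15, 9, 9, 9, 9, 15]

Answer: [15, 15, 9, 9, 9, 9, 15]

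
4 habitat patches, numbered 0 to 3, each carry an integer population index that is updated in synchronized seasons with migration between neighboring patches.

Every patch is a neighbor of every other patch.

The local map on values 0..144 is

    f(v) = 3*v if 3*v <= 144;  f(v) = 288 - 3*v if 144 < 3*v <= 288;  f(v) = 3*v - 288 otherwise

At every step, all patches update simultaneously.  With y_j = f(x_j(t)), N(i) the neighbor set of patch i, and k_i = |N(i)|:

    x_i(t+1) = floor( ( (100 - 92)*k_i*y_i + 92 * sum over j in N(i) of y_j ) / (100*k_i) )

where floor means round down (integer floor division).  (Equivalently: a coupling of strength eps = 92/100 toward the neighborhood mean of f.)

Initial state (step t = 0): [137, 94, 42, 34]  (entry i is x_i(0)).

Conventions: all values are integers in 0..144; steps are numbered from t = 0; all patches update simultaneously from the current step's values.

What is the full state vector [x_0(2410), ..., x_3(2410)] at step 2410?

Answer: [90, 90, 90, 90]
Key observation: The state at step 8, [54, 54, 54, 54], reappears at step 12: the system is in a cycle of period 4 from step 8 on.  Therefore the state at step 2410 equals the state at step 8 + ((2410 - 8) mod 4) = 10, which is [90, 90, 90, 90].

Derivation:
t=0: [137, 94, 42, 34]
t=1: [81, 108, 80, 86]
t=2: [38, 40, 37, 41]
t=3: [117, 116, 118, 115]
t=4: [61, 61, 60, 62]
t=5: [105, 105, 104, 105]
t=6: [26, 26, 26, 26]
t=7: [78, 78, 78, 78]
t=8: [54, 54, 54, 54]
t=9: [126, 126, 126, 126]
t=10: [90, 90, 90, 90]
t=11: [18, 18, 18, 18]
t=12: [54, 54, 54, 54]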